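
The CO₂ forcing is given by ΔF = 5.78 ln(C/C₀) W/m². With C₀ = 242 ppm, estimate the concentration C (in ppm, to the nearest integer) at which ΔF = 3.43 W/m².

Set 5.78 ln(C/242) = 3.43, so ln(C/242) = 3.43/5.78 = 0.59343.
Then C/242 = e^0.59343 = 1.81019, giving C = 242 × 1.81019 = 438.07 ppm.

C ≈ 438 ppm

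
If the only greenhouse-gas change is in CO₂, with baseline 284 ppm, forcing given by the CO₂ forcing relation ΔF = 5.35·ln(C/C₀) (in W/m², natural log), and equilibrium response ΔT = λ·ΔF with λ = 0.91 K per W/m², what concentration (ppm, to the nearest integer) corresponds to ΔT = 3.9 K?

Required forcing: ΔF = ΔT/λ = 3.9/0.91 = 4.2857 W/m².
Then ln(C/284) = ΔF/5.35 = 4.2857/5.35 = 0.80107.
So C = 284 × e^0.80107 = 284 × 2.22792 = 632.73 ppm.

C ≈ 633 ppm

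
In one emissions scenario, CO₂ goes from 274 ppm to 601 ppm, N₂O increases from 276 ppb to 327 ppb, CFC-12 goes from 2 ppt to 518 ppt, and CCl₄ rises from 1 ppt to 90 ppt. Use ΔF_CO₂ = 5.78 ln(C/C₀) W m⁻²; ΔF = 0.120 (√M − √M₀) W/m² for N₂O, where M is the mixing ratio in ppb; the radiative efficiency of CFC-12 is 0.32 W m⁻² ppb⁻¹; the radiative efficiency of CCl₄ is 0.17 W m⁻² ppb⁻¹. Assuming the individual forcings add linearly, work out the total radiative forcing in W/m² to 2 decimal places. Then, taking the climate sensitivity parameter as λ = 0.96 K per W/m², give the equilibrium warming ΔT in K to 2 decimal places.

CO₂: 5.78 × ln(601/274) = 5.78 × ln(2.19343) = 5.78 × 0.78547 = 4.5400 W/m².
N₂O: 0.120 × (√327 − √276) = 0.120 × (18.0831 − 16.6132) = 0.120 × 1.4699 = 0.1764 W/m².
CFC-12: Δ = 518 − 2 = 516 ppt = 0.516 ppb; ΔF = 0.32 × 0.516 = 0.1651 W/m².
CCl₄: Δ = 90 − 1 = 89 ppt = 0.089 ppb; ΔF = 0.17 × 0.089 = 0.0151 W/m².
Total ΔF = 4.5400 + 0.1764 + 0.1651 + 0.0151 = 4.8966 W/m².
ΔT = λ ΔF = 0.96 × 4.90 = 4.7040 K.

ΔF = 4.90 W/m²; ΔT = 4.70 K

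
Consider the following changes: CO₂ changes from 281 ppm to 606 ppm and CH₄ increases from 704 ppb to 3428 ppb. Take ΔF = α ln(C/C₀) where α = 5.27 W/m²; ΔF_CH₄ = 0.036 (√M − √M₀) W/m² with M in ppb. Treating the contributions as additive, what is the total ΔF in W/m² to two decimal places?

ΔF = 5.20 W/m²

CO₂: 5.27 × ln(606/281) = 5.27 × ln(2.15658) = 5.27 × 0.76852 = 4.0501 W/m².
CH₄: 0.036 × (√3428 − √704) = 0.036 × (58.5491 − 26.5330) = 0.036 × 32.0161 = 1.1526 W/m².
Total ΔF = 4.0501 + 1.1526 = 5.2027 W/m².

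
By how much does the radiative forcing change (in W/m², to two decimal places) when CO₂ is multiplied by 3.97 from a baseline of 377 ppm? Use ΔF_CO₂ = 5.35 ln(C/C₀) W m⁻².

Because the forcing depends only on the ratio C/C₀, the initial concentration does not enter.
ΔF = 5.35 × ln(3.97) = 5.35 × 1.37877 = 7.3764 W/m².

ΔF = 7.38 W/m²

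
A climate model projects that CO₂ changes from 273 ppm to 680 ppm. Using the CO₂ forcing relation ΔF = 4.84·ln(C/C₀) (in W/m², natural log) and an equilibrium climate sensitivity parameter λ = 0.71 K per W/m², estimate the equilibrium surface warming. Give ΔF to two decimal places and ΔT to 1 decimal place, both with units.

CO₂: 4.84 × ln(680/273) = 4.84 × ln(2.49084) = 4.84 × 0.91262 = 4.4171 W/m².
ΔT = λ ΔF = 0.71 × 4.42 = 3.1382 K.

ΔF = 4.42 W/m²; ΔT = 3.1 K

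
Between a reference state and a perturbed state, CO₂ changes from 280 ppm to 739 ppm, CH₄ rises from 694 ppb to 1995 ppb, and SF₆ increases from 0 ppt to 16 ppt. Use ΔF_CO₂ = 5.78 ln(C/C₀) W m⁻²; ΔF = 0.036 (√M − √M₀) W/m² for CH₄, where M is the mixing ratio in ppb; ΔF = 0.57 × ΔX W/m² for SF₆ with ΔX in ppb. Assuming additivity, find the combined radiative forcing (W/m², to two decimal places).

ΔF = 6.28 W/m²

CO₂: 5.78 × ln(739/280) = 5.78 × ln(2.63929) = 5.78 × 0.97051 = 5.6095 W/m².
CH₄: 0.036 × (√1995 − √694) = 0.036 × (44.6654 − 26.3439) = 0.036 × 18.3215 = 0.6596 W/m².
SF₆: Δ = 16 − 0 = 16 ppt = 0.016 ppb; ΔF = 0.57 × 0.016 = 0.0091 W/m².
Total ΔF = 5.6095 + 0.6596 + 0.0091 = 6.2782 W/m².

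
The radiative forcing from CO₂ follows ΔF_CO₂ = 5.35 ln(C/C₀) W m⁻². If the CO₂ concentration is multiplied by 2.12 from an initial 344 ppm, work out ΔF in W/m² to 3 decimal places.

ΔF = 4.020 W/m²

ΔF = 5.35 × ln(2.12) = 5.35 × 0.75142 = 4.0201 W/m².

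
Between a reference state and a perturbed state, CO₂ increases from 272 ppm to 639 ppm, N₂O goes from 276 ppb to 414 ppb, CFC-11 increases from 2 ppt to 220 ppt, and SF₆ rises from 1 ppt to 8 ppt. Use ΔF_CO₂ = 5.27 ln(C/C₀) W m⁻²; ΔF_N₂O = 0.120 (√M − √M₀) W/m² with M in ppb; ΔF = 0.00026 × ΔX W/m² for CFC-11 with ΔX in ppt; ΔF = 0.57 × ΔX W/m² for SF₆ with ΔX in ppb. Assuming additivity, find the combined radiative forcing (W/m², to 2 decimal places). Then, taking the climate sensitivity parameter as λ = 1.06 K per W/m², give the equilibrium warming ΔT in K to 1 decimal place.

CO₂: 5.27 × ln(639/272) = 5.27 × ln(2.34926) = 5.27 × 0.85410 = 4.5011 W/m².
N₂O: 0.120 × (√414 − √276) = 0.120 × (20.3470 − 16.6132) = 0.120 × 3.7338 = 0.4481 W/m².
CFC-11: ΔF = 0.00026 × (220 − 2) = 0.00026 × 218 = 0.0567 W/m².
SF₆: Δ = 8 − 1 = 7 ppt = 0.007 ppb; ΔF = 0.57 × 0.007 = 0.0040 W/m².
Total ΔF = 4.5011 + 0.4481 + 0.0567 + 0.0040 = 5.0099 W/m².
ΔT = λ ΔF = 1.06 × 5.01 = 5.3106 K.

ΔF = 5.01 W/m²; ΔT = 5.3 K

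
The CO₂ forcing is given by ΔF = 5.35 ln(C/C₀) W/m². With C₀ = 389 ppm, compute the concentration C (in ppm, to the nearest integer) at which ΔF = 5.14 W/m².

C ≈ 1017 ppm

Set 5.35 ln(C/389) = 5.14, so ln(C/389) = 5.14/5.35 = 0.96075.
Then C/389 = e^0.96075 = 2.61366, giving C = 389 × 2.61366 = 1016.71 ppm.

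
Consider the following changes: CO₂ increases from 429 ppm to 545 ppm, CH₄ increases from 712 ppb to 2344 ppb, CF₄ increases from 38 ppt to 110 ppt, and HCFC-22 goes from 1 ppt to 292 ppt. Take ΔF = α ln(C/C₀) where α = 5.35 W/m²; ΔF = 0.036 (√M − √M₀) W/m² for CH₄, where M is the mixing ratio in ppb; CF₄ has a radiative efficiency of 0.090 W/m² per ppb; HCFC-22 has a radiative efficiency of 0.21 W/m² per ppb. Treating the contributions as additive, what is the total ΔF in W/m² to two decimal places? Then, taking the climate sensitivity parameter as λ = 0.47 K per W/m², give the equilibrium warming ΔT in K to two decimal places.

ΔF = 2.13 W/m²; ΔT = 1.00 K

CO₂: 5.35 × ln(545/429) = 5.35 × ln(1.27040) = 5.35 × 0.23933 = 1.2804 W/m².
CH₄: 0.036 × (√2344 − √712) = 0.036 × (48.4149 − 26.6833) = 0.036 × 21.7316 = 0.7823 W/m².
CF₄: Δ = 110 − 38 = 72 ppt = 0.072 ppb; ΔF = 0.090 × 0.072 = 0.0065 W/m².
HCFC-22: Δ = 292 − 1 = 291 ppt = 0.291 ppb; ΔF = 0.21 × 0.291 = 0.0611 W/m².
Total ΔF = 1.2804 + 0.7823 + 0.0065 + 0.0611 = 2.1303 W/m².
ΔT = λ ΔF = 0.47 × 2.13 = 1.0011 K.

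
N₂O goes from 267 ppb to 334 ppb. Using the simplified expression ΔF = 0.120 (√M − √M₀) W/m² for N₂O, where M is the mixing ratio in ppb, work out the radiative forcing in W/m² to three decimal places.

N₂O: 0.120 × (√334 − √267) = 0.120 × (18.2757 − 16.3401) = 0.120 × 1.9356 = 0.2323 W/m².

ΔF = 0.232 W/m²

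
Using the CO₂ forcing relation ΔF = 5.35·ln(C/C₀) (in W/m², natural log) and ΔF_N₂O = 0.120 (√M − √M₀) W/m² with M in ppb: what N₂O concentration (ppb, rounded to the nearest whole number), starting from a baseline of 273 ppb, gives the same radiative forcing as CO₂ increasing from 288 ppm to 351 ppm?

M ≈ 642 ppb

CO₂ forcing: 5.35 × ln(351/288) = 5.35 × 0.197826 = 1.05837 W/m².
Set 0.120(√M − √273) = 1.05837: √M = 1.05837/0.120 + √273 = 8.8198 + 16.5227 = 25.3425.
M = (25.3425)² = 642.24 ppb.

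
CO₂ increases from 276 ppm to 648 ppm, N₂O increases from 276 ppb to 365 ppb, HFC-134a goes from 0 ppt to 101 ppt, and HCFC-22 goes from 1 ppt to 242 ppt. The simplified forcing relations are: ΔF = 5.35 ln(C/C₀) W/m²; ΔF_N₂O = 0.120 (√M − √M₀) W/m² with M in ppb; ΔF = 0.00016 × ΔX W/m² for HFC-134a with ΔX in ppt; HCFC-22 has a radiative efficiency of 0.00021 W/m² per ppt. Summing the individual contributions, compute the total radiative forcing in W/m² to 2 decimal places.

ΔF = 4.93 W/m²

CO₂: 5.35 × ln(648/276) = 5.35 × ln(2.34783) = 5.35 × 0.85349 = 4.5662 W/m².
N₂O: 0.120 × (√365 − √276) = 0.120 × (19.1050 − 16.6132) = 0.120 × 2.4918 = 0.2990 W/m².
HFC-134a: ΔF = 0.00016 × (101 − 0) = 0.00016 × 101 = 0.0162 W/m².
HCFC-22: ΔF = 0.00021 × (242 − 1) = 0.00021 × 241 = 0.0506 W/m².
Total ΔF = 4.5662 + 0.2990 + 0.0162 + 0.0506 = 4.9320 W/m².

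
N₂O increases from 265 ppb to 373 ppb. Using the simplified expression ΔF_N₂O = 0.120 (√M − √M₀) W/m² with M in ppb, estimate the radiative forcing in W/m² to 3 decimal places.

N₂O: 0.120 × (√373 − √265) = 0.120 × (19.3132 − 16.2788) = 0.120 × 3.0344 = 0.3641 W/m².

ΔF = 0.364 W/m²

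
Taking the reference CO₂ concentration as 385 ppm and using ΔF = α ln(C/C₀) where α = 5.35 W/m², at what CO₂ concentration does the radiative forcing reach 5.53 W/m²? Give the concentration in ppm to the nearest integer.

C ≈ 1082 ppm

Set 5.35 ln(C/385) = 5.53, so ln(C/385) = 5.53/5.35 = 1.03364.
Then C/385 = e^1.03364 = 2.81128, giving C = 385 × 2.81128 = 1082.34 ppm.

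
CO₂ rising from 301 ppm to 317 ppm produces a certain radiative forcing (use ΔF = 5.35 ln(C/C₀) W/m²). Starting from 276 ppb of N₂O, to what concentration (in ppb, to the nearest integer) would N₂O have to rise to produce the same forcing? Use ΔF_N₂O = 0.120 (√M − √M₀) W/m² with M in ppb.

M ≈ 358 ppb

CO₂ forcing: 5.35 × ln(317/301) = 5.35 × 0.051792 = 0.27709 W/m².
Set 0.120(√M − √276) = 0.27709: √M = 0.27709/0.120 + √276 = 2.3091 + 16.6132 = 18.9223.
M = (18.9223)² = 358.05 ppb.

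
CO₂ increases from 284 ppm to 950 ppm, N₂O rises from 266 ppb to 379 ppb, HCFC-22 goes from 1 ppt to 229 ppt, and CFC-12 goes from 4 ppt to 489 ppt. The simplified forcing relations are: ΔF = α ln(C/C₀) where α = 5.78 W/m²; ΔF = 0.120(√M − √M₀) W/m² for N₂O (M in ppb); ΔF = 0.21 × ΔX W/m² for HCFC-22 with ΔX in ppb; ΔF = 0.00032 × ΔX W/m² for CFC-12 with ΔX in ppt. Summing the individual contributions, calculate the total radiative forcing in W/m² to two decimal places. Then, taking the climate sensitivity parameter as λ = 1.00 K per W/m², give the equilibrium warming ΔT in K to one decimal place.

CO₂: 5.78 × ln(950/284) = 5.78 × ln(3.34507) = 5.78 × 1.20749 = 6.9793 W/m².
N₂O: 0.120 × (√379 − √266) = 0.120 × (19.4679 − 16.3095) = 0.120 × 3.1584 = 0.3790 W/m².
HCFC-22: Δ = 229 − 1 = 228 ppt = 0.228 ppb; ΔF = 0.21 × 0.228 = 0.0479 W/m².
CFC-12: ΔF = 0.00032 × (489 − 4) = 0.00032 × 485 = 0.1552 W/m².
Total ΔF = 6.9793 + 0.3790 + 0.0479 + 0.1552 = 7.5614 W/m².
ΔT = λ ΔF = 1.00 × 7.56 = 7.5600 K.

ΔF = 7.56 W/m²; ΔT = 7.6 K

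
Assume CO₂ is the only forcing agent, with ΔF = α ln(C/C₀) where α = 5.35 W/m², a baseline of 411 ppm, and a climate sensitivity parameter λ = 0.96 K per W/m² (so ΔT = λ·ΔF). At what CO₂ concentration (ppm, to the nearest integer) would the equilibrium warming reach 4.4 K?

Required forcing: ΔF = ΔT/λ = 4.4/0.96 = 4.5833 W/m².
Then ln(C/411) = ΔF/5.35 = 4.5833/5.35 = 0.85669.
So C = 411 × e^0.85669 = 411 × 2.35535 = 968.05 ppm.

C ≈ 968 ppm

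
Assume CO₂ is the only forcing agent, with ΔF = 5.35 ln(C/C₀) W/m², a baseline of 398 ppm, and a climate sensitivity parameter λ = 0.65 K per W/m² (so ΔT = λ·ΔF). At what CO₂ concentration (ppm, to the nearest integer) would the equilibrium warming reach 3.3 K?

Required forcing: ΔF = ΔT/λ = 3.3/0.65 = 5.0769 W/m².
Then ln(C/398) = ΔF/5.35 = 5.0769/5.35 = 0.94895.
So C = 398 × e^0.94895 = 398 × 2.58300 = 1028.03 ppm.

C ≈ 1028 ppm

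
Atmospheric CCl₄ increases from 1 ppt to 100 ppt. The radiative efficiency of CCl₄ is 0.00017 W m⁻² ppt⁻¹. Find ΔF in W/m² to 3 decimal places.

ΔF = 0.017 W/m²

CCl₄: ΔF = 0.00017 × (100 − 1) = 0.00017 × 99 = 0.0168 W/m².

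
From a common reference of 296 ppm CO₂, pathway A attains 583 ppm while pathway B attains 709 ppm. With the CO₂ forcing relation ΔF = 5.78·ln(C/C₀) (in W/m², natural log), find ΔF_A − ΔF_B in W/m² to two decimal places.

ΔF_A = 5.78 ln(583/296) = 5.78 × 0.67783 = 3.9179 W/m².
ΔF_B = 5.78 ln(709/296) = 5.78 × 0.87350 = 5.0488 W/m².
Difference: 3.9179 − 5.0488 = -1.1309 W/m².

ΔF_A − ΔF_B = -1.13 W/m²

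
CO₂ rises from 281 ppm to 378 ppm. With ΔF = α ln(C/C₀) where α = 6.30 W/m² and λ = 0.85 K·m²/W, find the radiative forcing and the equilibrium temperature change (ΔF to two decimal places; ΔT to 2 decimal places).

ΔF = 1.87 W/m²; ΔT = 1.59 K

CO₂: 6.30 × ln(378/281) = 6.30 × ln(1.34520) = 6.30 × 0.29654 = 1.8682 W/m².
ΔT = λ ΔF = 0.85 × 1.87 = 1.5895 K.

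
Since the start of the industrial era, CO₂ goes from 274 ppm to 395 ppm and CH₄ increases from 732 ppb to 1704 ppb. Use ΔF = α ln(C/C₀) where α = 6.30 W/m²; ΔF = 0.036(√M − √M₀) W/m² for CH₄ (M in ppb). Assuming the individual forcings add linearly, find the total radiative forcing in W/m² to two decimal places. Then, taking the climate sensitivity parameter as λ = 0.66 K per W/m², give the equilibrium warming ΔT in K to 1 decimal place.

ΔF = 2.82 W/m²; ΔT = 1.9 K

CO₂: 6.30 × ln(395/274) = 6.30 × ln(1.44161) = 6.30 × 0.36576 = 2.3043 W/m².
CH₄: 0.036 × (√1704 − √732) = 0.036 × (41.2795 − 27.0555) = 0.036 × 14.2240 = 0.5121 W/m².
Total ΔF = 2.3043 + 0.5121 = 2.8164 W/m².
ΔT = λ ΔF = 0.66 × 2.82 = 1.8612 K.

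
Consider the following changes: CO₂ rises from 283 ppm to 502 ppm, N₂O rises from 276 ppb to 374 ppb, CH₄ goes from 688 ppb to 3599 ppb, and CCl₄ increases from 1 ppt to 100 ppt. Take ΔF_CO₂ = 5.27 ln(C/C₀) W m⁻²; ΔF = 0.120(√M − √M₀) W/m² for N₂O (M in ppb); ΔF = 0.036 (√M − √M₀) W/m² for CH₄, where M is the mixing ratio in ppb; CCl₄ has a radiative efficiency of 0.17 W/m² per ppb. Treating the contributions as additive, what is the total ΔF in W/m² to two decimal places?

ΔF = 4.58 W/m²

CO₂: 5.27 × ln(502/283) = 5.27 × ln(1.77385) = 5.27 × 0.57315 = 3.0205 W/m².
N₂O: 0.120 × (√374 − √276) = 0.120 × (19.3391 − 16.6132) = 0.120 × 2.7259 = 0.3271 W/m².
CH₄: 0.036 × (√3599 − √688) = 0.036 × (59.9917 − 26.2298) = 0.036 × 33.7619 = 1.2154 W/m².
CCl₄: Δ = 100 − 1 = 99 ppt = 0.099 ppb; ΔF = 0.17 × 0.099 = 0.0168 W/m².
Total ΔF = 3.0205 + 0.3271 + 1.2154 + 0.0168 = 4.5798 W/m².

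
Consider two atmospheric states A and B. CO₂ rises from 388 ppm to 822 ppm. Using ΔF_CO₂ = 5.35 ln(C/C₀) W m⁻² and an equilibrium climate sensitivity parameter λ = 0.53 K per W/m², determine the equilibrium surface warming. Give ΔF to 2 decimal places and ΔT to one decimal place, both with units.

ΔF = 4.02 W/m²; ΔT = 2.1 K

CO₂: 5.35 × ln(822/388) = 5.35 × ln(2.11856) = 5.35 × 0.75074 = 4.0165 W/m².
ΔT = λ ΔF = 0.53 × 4.02 = 2.1306 K.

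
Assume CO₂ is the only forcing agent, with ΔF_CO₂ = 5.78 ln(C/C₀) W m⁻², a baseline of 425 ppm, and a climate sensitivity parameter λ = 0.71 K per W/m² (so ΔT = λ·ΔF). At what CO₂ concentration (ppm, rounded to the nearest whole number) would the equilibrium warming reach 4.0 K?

Required forcing: ΔF = ΔT/λ = 4.0/0.71 = 5.6338 W/m².
Then ln(C/425) = ΔF/5.78 = 5.6338/5.78 = 0.97471.
So C = 425 × e^0.97471 = 425 × 2.65040 = 1126.42 ppm.

C ≈ 1126 ppm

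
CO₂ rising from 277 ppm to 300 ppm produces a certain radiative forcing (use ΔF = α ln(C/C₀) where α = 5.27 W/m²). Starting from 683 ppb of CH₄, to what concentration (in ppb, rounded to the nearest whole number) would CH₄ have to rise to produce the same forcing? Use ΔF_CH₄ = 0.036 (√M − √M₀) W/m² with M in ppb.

M ≈ 1430 ppb

CO₂ forcing: 5.27 × ln(300/277) = 5.27 × 0.079765 = 0.42036 W/m².
Set 0.036(√M − √683) = 0.42036: √M = 0.42036/0.036 + √683 = 11.6767 + 26.1343 = 37.8110.
M = (37.8110)² = 1429.67 ppb.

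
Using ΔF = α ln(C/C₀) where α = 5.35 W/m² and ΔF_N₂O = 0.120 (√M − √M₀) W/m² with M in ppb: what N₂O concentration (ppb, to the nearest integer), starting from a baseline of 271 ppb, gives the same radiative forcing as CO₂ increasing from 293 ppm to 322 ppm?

CO₂ forcing: 5.35 × ln(322/293) = 5.35 × 0.094379 = 0.50493 W/m².
Set 0.120(√M − √271) = 0.50493: √M = 0.50493/0.120 + √271 = 4.2078 + 16.4621 = 20.6699.
M = (20.6699)² = 427.24 ppb.

M ≈ 427 ppb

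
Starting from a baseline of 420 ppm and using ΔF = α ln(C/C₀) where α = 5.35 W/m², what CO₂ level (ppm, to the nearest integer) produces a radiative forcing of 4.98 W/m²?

Set 5.35 ln(C/420) = 4.98, so ln(C/420) = 4.98/5.35 = 0.93084.
Then C/420 = e^0.93084 = 2.53664, giving C = 420 × 2.53664 = 1065.39 ppm.

C ≈ 1065 ppm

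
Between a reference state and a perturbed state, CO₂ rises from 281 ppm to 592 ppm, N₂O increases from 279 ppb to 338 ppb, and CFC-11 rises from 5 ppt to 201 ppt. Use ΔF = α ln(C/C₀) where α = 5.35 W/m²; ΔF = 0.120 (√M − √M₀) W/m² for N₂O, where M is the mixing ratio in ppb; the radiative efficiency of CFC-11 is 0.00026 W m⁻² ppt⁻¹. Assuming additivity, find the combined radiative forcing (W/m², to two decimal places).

ΔF = 4.24 W/m²

CO₂: 5.35 × ln(592/281) = 5.35 × ln(2.10676) = 5.35 × 0.74515 = 3.9866 W/m².
N₂O: 0.120 × (√338 − √279) = 0.120 × (18.3848 − 16.7033) = 0.120 × 1.6815 = 0.2018 W/m².
CFC-11: ΔF = 0.00026 × (201 − 5) = 0.00026 × 196 = 0.0510 W/m².
Total ΔF = 3.9866 + 0.2018 + 0.0510 = 4.2394 W/m².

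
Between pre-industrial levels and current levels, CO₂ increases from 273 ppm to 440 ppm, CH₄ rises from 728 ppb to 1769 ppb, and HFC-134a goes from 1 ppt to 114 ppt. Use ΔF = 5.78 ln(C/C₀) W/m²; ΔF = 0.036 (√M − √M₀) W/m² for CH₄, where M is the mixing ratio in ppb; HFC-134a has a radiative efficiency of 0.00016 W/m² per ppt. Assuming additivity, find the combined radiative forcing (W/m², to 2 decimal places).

CO₂: 5.78 × ln(440/273) = 5.78 × ln(1.61172) = 5.78 × 0.47730 = 2.7588 W/m².
CH₄: 0.036 × (√1769 − √728) = 0.036 × (42.0595 − 26.9815) = 0.036 × 15.0780 = 0.5428 W/m².
HFC-134a: ΔF = 0.00016 × (114 − 1) = 0.00016 × 113 = 0.0181 W/m².
Total ΔF = 2.7588 + 0.5428 + 0.0181 = 3.3197 W/m².

ΔF = 3.32 W/m²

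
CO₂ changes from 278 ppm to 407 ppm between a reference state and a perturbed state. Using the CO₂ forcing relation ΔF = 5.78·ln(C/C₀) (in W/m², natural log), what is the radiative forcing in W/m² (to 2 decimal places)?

CO₂: 5.78 × ln(407/278) = 5.78 × ln(1.46403) = 5.78 × 0.38119 = 2.2033 W/m².

ΔF = 2.20 W/m²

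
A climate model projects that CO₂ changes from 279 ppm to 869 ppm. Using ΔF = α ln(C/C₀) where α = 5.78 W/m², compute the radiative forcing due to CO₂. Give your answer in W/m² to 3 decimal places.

ΔF = 6.567 W/m²

CO₂: 5.78 × ln(869/279) = 5.78 × ln(3.11470) = 5.78 × 1.13613 = 6.5668 W/m².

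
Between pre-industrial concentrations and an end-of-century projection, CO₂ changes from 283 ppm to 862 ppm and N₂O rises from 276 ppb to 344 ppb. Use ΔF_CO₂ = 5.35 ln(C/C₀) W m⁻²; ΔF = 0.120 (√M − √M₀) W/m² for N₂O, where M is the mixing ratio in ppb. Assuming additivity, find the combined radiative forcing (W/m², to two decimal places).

ΔF = 6.19 W/m²

CO₂: 5.35 × ln(862/283) = 5.35 × ln(3.04594) = 5.35 × 1.11381 = 5.9589 W/m².
N₂O: 0.120 × (√344 − √276) = 0.120 × (18.5472 − 16.6132) = 0.120 × 1.9340 = 0.2321 W/m².
Total ΔF = 5.9589 + 0.2321 = 6.1910 W/m².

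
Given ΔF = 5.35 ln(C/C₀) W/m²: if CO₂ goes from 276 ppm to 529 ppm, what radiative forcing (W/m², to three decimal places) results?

ΔF = 3.481 W/m²

CO₂: 5.35 × ln(529/276) = 5.35 × ln(1.91667) = 5.35 × 0.65059 = 3.4807 W/m².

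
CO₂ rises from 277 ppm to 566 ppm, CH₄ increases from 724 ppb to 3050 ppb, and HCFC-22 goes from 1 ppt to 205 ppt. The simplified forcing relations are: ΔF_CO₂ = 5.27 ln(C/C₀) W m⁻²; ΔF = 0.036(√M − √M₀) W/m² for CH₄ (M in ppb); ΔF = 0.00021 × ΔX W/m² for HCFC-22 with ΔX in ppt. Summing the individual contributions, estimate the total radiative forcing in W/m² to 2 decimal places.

ΔF = 4.83 W/m²

CO₂: 5.27 × ln(566/277) = 5.27 × ln(2.04332) = 5.27 × 0.71458 = 3.7658 W/m².
CH₄: 0.036 × (√3050 − √724) = 0.036 × (55.2268 − 26.9072) = 0.036 × 28.3196 = 1.0195 W/m².
HCFC-22: ΔF = 0.00021 × (205 − 1) = 0.00021 × 204 = 0.0428 W/m².
Total ΔF = 3.7658 + 1.0195 + 0.0428 = 4.8281 W/m².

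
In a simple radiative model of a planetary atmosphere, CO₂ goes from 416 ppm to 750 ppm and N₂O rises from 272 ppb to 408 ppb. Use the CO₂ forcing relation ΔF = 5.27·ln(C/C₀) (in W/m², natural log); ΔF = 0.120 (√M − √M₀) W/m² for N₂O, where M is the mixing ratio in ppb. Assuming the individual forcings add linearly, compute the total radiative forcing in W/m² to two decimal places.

ΔF = 3.55 W/m²

CO₂: 5.27 × ln(750/416) = 5.27 × ln(1.80288) = 5.27 × 0.58939 = 3.1061 W/m².
N₂O: 0.120 × (√408 − √272) = 0.120 × (20.1990 − 16.4924) = 0.120 × 3.7066 = 0.4448 W/m².
Total ΔF = 3.1061 + 0.4448 = 3.5509 W/m².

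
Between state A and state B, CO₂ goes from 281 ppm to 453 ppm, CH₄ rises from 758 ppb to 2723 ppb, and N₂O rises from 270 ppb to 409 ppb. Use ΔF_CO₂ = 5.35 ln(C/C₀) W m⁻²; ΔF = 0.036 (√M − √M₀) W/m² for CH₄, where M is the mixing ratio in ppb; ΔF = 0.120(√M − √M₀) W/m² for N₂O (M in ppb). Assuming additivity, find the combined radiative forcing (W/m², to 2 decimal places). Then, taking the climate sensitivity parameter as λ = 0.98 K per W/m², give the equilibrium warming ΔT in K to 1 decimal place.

CO₂: 5.35 × ln(453/281) = 5.35 × ln(1.61210) = 5.35 × 0.47754 = 2.5548 W/m².
CH₄: 0.036 × (√2723 − √758) = 0.036 × (52.1824 − 27.5318) = 0.036 × 24.6506 = 0.8874 W/m².
N₂O: 0.120 × (√409 − √270) = 0.120 × (20.2237 − 16.4317) = 0.120 × 3.7920 = 0.4550 W/m².
Total ΔF = 2.5548 + 0.8874 + 0.4550 = 3.8972 W/m².
ΔT = λ ΔF = 0.98 × 3.90 = 3.8220 K.

ΔF = 3.90 W/m²; ΔT = 3.8 K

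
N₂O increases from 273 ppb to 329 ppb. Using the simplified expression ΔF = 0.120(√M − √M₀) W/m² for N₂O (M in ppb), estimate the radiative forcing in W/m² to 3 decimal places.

ΔF = 0.194 W/m²

N₂O: 0.120 × (√329 − √273) = 0.120 × (18.1384 − 16.5227) = 0.120 × 1.6157 = 0.1939 W/m².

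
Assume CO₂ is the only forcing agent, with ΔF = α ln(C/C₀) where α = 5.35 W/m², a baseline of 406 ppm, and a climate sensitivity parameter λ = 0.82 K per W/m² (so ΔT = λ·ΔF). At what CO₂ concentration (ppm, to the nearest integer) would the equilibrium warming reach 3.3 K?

Required forcing: ΔF = ΔT/λ = 3.3/0.82 = 4.0244 W/m².
Then ln(C/406) = ΔF/5.35 = 4.0244/5.35 = 0.75222.
So C = 406 × e^0.75222 = 406 × 2.12170 = 861.41 ppm.

C ≈ 861 ppm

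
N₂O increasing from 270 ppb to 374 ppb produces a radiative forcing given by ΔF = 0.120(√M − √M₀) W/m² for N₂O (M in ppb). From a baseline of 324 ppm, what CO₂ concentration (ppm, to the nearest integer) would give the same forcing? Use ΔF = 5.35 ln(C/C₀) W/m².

C ≈ 346 ppm

N₂O forcing: 0.120 × (√374 − √270) = 0.120 × (19.3391 − 16.4317) = 0.120 × 2.9074 = 0.34889 W/m².
Set 5.35 ln(C/324) = 0.34889: ln(C/324) = 0.34889/5.35 = 0.06521, so C = 324 × e^0.06521 = 324 × 1.06738 = 345.83 ppm.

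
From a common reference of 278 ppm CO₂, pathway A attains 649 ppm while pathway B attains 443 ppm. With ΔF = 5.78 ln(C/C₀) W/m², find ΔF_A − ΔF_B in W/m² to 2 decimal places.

ΔF_A = 5.78 ln(649/278) = 5.78 × 0.84781 = 4.9003 W/m².
ΔF_B = 5.78 ln(443/278) = 5.78 × 0.46595 = 2.6932 W/m².
Difference: 4.9003 − 2.6932 = 2.2071 W/m².

ΔF_A − ΔF_B = 2.21 W/m²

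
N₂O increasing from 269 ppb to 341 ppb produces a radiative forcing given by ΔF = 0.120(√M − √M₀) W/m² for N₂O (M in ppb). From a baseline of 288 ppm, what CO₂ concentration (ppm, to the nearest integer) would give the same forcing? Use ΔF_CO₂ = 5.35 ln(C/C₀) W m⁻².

C ≈ 302 ppm

N₂O forcing: 0.120 × (√341 − √269) = 0.120 × (18.4662 − 16.4012) = 0.120 × 2.0650 = 0.24780 W/m².
Set 5.35 ln(C/288) = 0.24780: ln(C/288) = 0.24780/5.35 = 0.04632, so C = 288 × e^0.04632 = 288 × 1.04741 = 301.65 ppm.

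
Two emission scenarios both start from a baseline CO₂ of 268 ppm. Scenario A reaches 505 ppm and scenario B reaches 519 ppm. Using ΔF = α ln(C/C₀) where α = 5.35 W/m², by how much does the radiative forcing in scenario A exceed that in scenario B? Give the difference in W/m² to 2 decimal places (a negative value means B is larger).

ΔF_A = 5.35 ln(505/268) = 5.35 × 0.63357 = 3.3896 W/m².
ΔF_B = 5.35 ln(519/268) = 5.35 × 0.66092 = 3.5359 W/m².
Difference: 3.3896 − 3.5359 = -0.1463 W/m².
(Equivalently, ΔF_A − ΔF_B = 5.35 ln(505/519) = 5.35 × -0.02735 = -0.1463 W/m².)

ΔF_A − ΔF_B = -0.15 W/m²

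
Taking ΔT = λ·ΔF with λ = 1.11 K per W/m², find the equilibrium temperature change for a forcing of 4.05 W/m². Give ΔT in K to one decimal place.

ΔT = 4.5 K

ΔT = λ ΔF = 1.11 × 4.05 = 4.4955 K.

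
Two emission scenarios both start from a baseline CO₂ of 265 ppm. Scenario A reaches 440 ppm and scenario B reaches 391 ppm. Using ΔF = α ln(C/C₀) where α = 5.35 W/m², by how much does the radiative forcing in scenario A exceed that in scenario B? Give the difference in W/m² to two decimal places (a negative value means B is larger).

ΔF_A − ΔF_B = 0.63 W/m²

ΔF_A = 5.35 ln(440/265) = 5.35 × 0.50704 = 2.7127 W/m².
ΔF_B = 5.35 ln(391/265) = 5.35 × 0.38898 = 2.0810 W/m².
Difference: 2.7127 − 2.0810 = 0.6317 W/m².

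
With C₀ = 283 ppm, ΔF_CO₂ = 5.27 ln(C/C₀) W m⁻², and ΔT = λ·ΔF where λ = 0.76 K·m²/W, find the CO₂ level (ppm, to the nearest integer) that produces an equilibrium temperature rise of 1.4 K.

C ≈ 401 ppm

Required forcing: ΔF = ΔT/λ = 1.4/0.76 = 1.8421 W/m².
Then ln(C/283) = ΔF/5.27 = 1.8421/5.27 = 0.34954.
So C = 283 × e^0.34954 = 283 × 1.41841 = 401.41 ppm.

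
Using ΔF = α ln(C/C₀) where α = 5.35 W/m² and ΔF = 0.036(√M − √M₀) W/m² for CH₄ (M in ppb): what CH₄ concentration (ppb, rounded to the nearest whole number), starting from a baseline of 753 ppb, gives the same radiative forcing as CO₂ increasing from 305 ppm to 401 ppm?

CO₂ forcing: 5.35 × ln(401/305) = 5.35 × 0.273650 = 1.46403 W/m².
Set 0.036(√M − √753) = 1.46403: √M = 1.46403/0.036 + √753 = 40.6675 + 27.4408 = 68.1083.
M = (68.1083)² = 4638.74 ppb.

M ≈ 4639 ppb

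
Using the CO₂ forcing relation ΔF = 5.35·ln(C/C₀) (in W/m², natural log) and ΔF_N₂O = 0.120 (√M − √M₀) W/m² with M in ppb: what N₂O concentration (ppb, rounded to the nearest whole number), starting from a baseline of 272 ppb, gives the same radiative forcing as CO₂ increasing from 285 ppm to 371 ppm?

M ≈ 798 ppb

CO₂ forcing: 5.35 × ln(371/285) = 5.35 × 0.263713 = 1.41086 W/m².
Set 0.120(√M − √272) = 1.41086: √M = 1.41086/0.120 + √272 = 11.7572 + 16.4924 = 28.2496.
M = (28.2496)² = 798.04 ppb.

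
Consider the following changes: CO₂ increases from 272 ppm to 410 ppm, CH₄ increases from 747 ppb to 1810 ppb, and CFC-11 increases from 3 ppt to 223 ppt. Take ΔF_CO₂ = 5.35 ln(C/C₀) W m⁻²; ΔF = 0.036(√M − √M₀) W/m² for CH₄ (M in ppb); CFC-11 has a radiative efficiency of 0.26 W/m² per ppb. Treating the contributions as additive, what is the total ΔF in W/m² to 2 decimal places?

ΔF = 2.80 W/m²

CO₂: 5.35 × ln(410/272) = 5.35 × ln(1.50735) = 5.35 × 0.41035 = 2.1954 W/m².
CH₄: 0.036 × (√1810 − √747) = 0.036 × (42.5441 − 27.3313) = 0.036 × 15.2128 = 0.5477 W/m².
CFC-11: Δ = 223 − 3 = 220 ppt = 0.220 ppb; ΔF = 0.26 × 0.220 = 0.0572 W/m².
Total ΔF = 2.1954 + 0.5477 + 0.0572 = 2.8003 W/m².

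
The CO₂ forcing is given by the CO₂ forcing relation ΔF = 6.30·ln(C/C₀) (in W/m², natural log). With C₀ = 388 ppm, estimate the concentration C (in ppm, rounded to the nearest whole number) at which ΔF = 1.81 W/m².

C ≈ 517 ppm

Set 6.30 ln(C/388) = 1.81, so ln(C/388) = 1.81/6.30 = 0.28730.
Then C/388 = e^0.28730 = 1.33282, giving C = 388 × 1.33282 = 517.13 ppm.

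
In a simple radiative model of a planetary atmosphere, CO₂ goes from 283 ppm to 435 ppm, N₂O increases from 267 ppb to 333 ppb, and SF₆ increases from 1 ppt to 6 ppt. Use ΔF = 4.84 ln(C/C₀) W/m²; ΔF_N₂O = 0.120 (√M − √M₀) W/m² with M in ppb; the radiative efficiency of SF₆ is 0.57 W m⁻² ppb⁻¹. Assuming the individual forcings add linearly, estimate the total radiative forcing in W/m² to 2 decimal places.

CO₂: 4.84 × ln(435/283) = 4.84 × ln(1.53710) = 4.84 × 0.42990 = 2.0807 W/m².
N₂O: 0.120 × (√333 − √267) = 0.120 × (18.2483 − 16.3401) = 0.120 × 1.9082 = 0.2290 W/m².
SF₆: Δ = 6 − 1 = 5 ppt = 0.005 ppb; ΔF = 0.57 × 0.005 = 0.0029 W/m².
Total ΔF = 2.0807 + 0.2290 + 0.0029 = 2.3126 W/m².

ΔF = 2.31 W/m²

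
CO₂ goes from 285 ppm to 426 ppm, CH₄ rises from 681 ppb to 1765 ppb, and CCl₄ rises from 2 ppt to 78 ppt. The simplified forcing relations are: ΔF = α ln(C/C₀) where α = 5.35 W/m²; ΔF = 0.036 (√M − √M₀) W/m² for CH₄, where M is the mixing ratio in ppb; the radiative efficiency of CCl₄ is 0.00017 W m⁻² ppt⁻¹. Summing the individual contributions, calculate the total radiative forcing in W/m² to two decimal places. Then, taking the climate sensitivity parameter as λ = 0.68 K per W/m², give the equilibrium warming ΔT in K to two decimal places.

ΔF = 2.74 W/m²; ΔT = 1.86 K

CO₂: 5.35 × ln(426/285) = 5.35 × ln(1.49474) = 5.35 × 0.40195 = 2.1504 W/m².
CH₄: 0.036 × (√1765 − √681) = 0.036 × (42.0119 − 26.0960) = 0.036 × 15.9159 = 0.5730 W/m².
CCl₄: ΔF = 0.00017 × (78 − 2) = 0.00017 × 76 = 0.0129 W/m².
Total ΔF = 2.1504 + 0.5730 + 0.0129 = 2.7363 W/m².
ΔT = λ ΔF = 0.68 × 2.74 = 1.8632 K.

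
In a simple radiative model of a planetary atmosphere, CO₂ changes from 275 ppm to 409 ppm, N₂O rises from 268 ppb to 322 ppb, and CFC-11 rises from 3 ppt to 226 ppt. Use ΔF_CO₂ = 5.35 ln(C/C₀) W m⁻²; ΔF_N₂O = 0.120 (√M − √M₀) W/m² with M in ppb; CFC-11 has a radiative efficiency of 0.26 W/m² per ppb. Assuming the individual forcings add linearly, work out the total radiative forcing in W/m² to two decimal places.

ΔF = 2.37 W/m²

CO₂: 5.35 × ln(409/275) = 5.35 × ln(1.48727) = 5.35 × 0.39694 = 2.1236 W/m².
N₂O: 0.120 × (√322 − √268) = 0.120 × (17.9444 − 16.3707) = 0.120 × 1.5737 = 0.1888 W/m².
CFC-11: Δ = 226 − 3 = 223 ppt = 0.223 ppb; ΔF = 0.26 × 0.223 = 0.0580 W/m².
Total ΔF = 2.1236 + 0.1888 + 0.0580 = 2.3704 W/m².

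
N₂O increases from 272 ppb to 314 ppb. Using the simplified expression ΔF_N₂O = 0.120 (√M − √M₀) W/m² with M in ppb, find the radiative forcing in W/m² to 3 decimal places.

N₂O: 0.120 × (√314 − √272) = 0.120 × (17.7200 − 16.4924) = 0.120 × 1.2276 = 0.1473 W/m².

ΔF = 0.147 W/m²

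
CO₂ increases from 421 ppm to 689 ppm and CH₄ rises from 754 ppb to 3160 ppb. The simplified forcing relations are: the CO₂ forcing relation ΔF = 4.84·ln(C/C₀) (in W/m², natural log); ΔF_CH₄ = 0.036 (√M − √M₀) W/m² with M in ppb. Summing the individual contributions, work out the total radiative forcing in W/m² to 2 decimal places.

CO₂: 4.84 × ln(689/421) = 4.84 × ln(1.63658) = 4.84 × 0.49261 = 2.3842 W/m².
CH₄: 0.036 × (√3160 − √754) = 0.036 × (56.2139 − 27.4591) = 0.036 × 28.7548 = 1.0352 W/m².
Total ΔF = 2.3842 + 1.0352 = 3.4194 W/m².

ΔF = 3.42 W/m²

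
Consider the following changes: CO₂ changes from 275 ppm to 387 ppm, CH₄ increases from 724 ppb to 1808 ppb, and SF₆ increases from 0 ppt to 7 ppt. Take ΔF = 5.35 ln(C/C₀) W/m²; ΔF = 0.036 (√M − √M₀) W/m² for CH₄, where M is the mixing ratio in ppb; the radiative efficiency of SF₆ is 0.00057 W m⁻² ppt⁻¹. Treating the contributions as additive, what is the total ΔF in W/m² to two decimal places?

ΔF = 2.39 W/m²

CO₂: 5.35 × ln(387/275) = 5.35 × ln(1.40727) = 5.35 × 0.34165 = 1.8278 W/m².
CH₄: 0.036 × (√1808 − √724) = 0.036 × (42.5206 − 26.9072) = 0.036 × 15.6134 = 0.5621 W/m².
SF₆: ΔF = 0.00057 × (7 − 0) = 0.00057 × 7 = 0.0040 W/m².
Total ΔF = 1.8278 + 0.5621 + 0.0040 = 2.3939 W/m².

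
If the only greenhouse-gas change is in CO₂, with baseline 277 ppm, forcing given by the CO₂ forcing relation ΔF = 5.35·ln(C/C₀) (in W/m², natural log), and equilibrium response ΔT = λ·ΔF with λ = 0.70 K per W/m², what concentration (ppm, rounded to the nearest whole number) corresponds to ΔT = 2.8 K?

C ≈ 585 ppm

Required forcing: ΔF = ΔT/λ = 2.8/0.70 = 4.0000 W/m².
Then ln(C/277) = ΔF/5.35 = 4.0000/5.35 = 0.74766.
So C = 277 × e^0.74766 = 277 × 2.11205 = 585.04 ppm.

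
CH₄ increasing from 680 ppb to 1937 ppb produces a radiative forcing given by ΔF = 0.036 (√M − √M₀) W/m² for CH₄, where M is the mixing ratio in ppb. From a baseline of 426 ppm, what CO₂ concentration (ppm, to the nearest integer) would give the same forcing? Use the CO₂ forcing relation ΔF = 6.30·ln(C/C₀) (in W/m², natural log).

C ≈ 472 ppm

CH₄ forcing: 0.036 × (√1937 − √680) = 0.036 × (44.0114 − 26.0768) = 0.036 × 17.9346 = 0.64565 W/m².
Set 6.30 ln(C/426) = 0.64565: ln(C/426) = 0.64565/6.30 = 0.10248, so C = 426 × e^0.10248 = 426 × 1.10792 = 471.97 ppm.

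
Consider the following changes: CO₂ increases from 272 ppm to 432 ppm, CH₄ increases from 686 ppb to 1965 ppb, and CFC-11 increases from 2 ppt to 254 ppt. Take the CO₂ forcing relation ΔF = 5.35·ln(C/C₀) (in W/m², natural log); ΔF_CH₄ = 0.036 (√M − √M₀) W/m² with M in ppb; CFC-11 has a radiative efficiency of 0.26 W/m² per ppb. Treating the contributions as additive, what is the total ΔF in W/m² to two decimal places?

ΔF = 3.19 W/m²

CO₂: 5.35 × ln(432/272) = 5.35 × ln(1.58824) = 5.35 × 0.46263 = 2.4751 W/m².
CH₄: 0.036 × (√1965 − √686) = 0.036 × (44.3283 − 26.1916) = 0.036 × 18.1367 = 0.6529 W/m².
CFC-11: Δ = 254 − 2 = 252 ppt = 0.252 ppb; ΔF = 0.26 × 0.252 = 0.0655 W/m².
Total ΔF = 2.4751 + 0.6529 + 0.0655 = 3.1935 W/m².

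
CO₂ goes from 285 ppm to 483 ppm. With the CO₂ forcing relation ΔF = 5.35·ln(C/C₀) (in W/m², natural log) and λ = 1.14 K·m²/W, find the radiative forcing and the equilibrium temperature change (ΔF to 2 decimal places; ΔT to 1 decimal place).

ΔF = 2.82 W/m²; ΔT = 3.2 K

CO₂: 5.35 × ln(483/285) = 5.35 × ln(1.69474) = 5.35 × 0.52753 = 2.8223 W/m².
ΔT = λ ΔF = 1.14 × 2.82 = 3.2148 K.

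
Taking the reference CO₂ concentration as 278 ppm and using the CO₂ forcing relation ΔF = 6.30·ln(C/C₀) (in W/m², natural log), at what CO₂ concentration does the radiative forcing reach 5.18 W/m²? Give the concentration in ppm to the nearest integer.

Set 6.30 ln(C/278) = 5.18, so ln(C/278) = 5.18/6.30 = 0.82222.
Then C/278 = e^0.82222 = 2.27555, giving C = 278 × 2.27555 = 632.60 ppm.

C ≈ 633 ppm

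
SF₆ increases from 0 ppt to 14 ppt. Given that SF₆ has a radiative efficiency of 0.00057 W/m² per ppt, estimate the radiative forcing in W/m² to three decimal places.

SF₆: ΔF = 0.00057 × (14 − 0) = 0.00057 × 14 = 0.0080 W/m².

ΔF = 0.008 W/m²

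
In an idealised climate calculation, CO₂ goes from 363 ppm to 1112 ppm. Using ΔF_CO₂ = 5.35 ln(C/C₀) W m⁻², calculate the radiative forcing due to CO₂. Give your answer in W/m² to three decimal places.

CO₂: 5.35 × ln(1112/363) = 5.35 × ln(3.06336) = 5.35 × 1.11951 = 5.9894 W/m².

ΔF = 5.989 W/m²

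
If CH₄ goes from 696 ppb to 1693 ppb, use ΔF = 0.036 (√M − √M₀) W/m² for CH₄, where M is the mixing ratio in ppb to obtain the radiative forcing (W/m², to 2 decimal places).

CH₄: 0.036 × (√1693 − √696) = 0.036 × (41.1461 − 26.3818) = 0.036 × 14.7643 = 0.5315 W/m².

ΔF = 0.53 W/m²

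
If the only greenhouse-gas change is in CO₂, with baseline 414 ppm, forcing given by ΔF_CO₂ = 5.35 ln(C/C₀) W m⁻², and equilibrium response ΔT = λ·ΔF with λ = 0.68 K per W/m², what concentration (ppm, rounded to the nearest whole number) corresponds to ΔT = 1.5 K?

C ≈ 625 ppm

Required forcing: ΔF = ΔT/λ = 1.5/0.68 = 2.2059 W/m².
Then ln(C/414) = ΔF/5.35 = 2.2059/5.35 = 0.41232.
So C = 414 × e^0.41232 = 414 × 1.51032 = 625.27 ppm.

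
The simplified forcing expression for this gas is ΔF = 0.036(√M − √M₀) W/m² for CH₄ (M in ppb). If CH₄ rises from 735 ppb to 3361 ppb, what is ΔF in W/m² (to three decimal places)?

ΔF = 1.111 W/m²

CH₄: 0.036 × (√3361 − √735) = 0.036 × (57.9741 − 27.1109) = 0.036 × 30.8632 = 1.1111 W/m².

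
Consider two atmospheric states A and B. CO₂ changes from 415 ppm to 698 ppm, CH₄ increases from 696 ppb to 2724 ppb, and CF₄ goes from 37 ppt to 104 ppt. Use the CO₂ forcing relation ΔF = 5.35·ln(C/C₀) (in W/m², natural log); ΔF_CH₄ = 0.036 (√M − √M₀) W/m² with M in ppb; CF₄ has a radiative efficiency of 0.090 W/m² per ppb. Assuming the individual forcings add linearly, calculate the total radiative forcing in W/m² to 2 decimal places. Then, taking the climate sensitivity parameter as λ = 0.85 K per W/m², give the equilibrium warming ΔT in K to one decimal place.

ΔF = 3.72 W/m²; ΔT = 3.2 K

CO₂: 5.35 × ln(698/415) = 5.35 × ln(1.68193) = 5.35 × 0.51994 = 2.7817 W/m².
CH₄: 0.036 × (√2724 − √696) = 0.036 × (52.1920 − 26.3818) = 0.036 × 25.8102 = 0.9292 W/m².
CF₄: Δ = 104 − 37 = 67 ppt = 0.067 ppb; ΔF = 0.090 × 0.067 = 0.0060 W/m².
Total ΔF = 2.7817 + 0.9292 + 0.0060 = 3.7169 W/m².
ΔT = λ ΔF = 0.85 × 3.72 = 3.1620 K.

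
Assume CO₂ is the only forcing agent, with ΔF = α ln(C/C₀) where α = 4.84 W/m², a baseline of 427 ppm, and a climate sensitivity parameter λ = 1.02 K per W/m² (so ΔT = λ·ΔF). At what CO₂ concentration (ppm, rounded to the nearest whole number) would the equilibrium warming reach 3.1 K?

C ≈ 800 ppm

Required forcing: ΔF = ΔT/λ = 3.1/1.02 = 3.0392 W/m².
Then ln(C/427) = ΔF/4.84 = 3.0392/4.84 = 0.62793.
So C = 427 × e^0.62793 = 427 × 1.87373 = 800.08 ppm.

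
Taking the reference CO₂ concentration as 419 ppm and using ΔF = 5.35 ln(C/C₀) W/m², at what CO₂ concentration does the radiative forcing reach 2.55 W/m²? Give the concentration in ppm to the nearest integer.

Set 5.35 ln(C/419) = 2.55, so ln(C/419) = 2.55/5.35 = 0.47664.
Then C/419 = e^0.47664 = 1.61065, giving C = 419 × 1.61065 = 674.86 ppm.

C ≈ 675 ppm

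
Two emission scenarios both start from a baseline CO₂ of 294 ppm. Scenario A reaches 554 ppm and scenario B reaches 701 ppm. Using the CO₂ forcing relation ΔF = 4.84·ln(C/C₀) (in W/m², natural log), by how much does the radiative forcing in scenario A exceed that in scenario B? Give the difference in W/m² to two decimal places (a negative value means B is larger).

ΔF_A − ΔF_B = -1.14 W/m²

ΔF_A = 4.84 ln(554/294) = 4.84 × 0.63358 = 3.0665 W/m².
ΔF_B = 4.84 ln(701/294) = 4.84 × 0.86893 = 4.2056 W/m².
Difference: 3.0665 − 4.2056 = -1.1391 W/m².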